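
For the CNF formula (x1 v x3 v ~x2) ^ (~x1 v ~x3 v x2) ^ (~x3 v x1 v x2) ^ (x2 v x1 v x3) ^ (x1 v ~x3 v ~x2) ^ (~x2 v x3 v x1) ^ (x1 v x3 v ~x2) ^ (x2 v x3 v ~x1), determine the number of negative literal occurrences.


Scan each clause for negated literals.
Clause 1: 1 negative; Clause 2: 2 negative; Clause 3: 1 negative; Clause 4: 0 negative; Clause 5: 2 negative; Clause 6: 1 negative; Clause 7: 1 negative; Clause 8: 1 negative.
Total negative literal occurrences = 9.

9


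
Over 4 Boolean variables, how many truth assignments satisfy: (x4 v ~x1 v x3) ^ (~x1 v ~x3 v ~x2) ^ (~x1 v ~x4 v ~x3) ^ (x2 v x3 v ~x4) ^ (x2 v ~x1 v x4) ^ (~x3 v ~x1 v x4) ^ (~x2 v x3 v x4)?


Enumerate all 16 truth assignments over 4 variables.
Test each against every clause.
Satisfying assignments found: 7.

7


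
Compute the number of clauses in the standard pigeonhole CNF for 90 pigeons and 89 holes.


The PHP encoding has two parts:
1) At-least-one-hole clauses: 90 (one per pigeon, each with 89 literals).
2) At-most-one-pigeon-per-hole clauses: 89 holes * C(90,2) = 89 * 4005 = 356445.
Total clauses = 90 + 356445 = 356535.

356535


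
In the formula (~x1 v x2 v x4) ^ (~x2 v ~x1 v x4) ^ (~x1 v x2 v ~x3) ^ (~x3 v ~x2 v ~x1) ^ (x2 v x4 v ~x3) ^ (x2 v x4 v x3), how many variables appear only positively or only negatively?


A pure literal appears in only one polarity across all clauses.
Pure literals: x1 (negative only), x4 (positive only).
Count = 2.

2


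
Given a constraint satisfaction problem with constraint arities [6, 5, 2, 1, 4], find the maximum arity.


The arities are: 6, 5, 2, 1, 4.
Scan for the maximum value.
Maximum arity = 6.

6


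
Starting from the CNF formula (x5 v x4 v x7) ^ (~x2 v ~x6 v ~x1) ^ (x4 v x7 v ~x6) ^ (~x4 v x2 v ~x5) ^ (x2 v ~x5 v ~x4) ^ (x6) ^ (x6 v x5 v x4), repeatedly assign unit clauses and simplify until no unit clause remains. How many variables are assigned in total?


Unit propagation repeatedly assigns the literal in any unit clause, then simplifies.
Assignments in order: x6 = T.
No further unit clauses remain.
Total variables assigned = 1.

1


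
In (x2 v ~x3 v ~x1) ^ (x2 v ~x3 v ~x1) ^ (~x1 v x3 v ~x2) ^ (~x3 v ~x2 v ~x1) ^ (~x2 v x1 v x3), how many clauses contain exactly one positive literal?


A definite clause has exactly one positive literal.
Clause 1: 1 positive -> definite
Clause 2: 1 positive -> definite
Clause 3: 1 positive -> definite
Clause 4: 0 positive -> not definite
Clause 5: 2 positive -> not definite
Definite clause count = 3.

3


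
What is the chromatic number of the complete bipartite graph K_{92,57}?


K_{92,57} is bipartite by definition: the two parts are independent sets, with every edge crossing between them.
Color all vertices in one part with color 1 and all vertices in the other part with color 2.
Since the graph has at least one edge, one color does not suffice.
Chromatic number = 2.

2


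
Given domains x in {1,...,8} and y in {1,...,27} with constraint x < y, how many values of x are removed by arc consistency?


For the constraint x < y, x needs a supporting value in y's domain.
x can be at most 26 (one less than y's maximum).
Valid x values from domain: 8 out of 8.
Pruned = 8 - 8 = 0.

0


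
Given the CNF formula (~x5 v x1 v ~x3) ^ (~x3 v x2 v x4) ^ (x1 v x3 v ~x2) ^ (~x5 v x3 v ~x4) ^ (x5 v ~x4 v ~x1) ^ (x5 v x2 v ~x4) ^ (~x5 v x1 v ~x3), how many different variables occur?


Identify each distinct variable in the formula.
Variables found: x1, x2, x3, x4, x5.
Total distinct variables = 5.

5


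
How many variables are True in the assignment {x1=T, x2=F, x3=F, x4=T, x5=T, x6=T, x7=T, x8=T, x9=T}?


The weight is the number of variables assigned True.
True variables: x1, x4, x5, x6, x7, x8, x9.
Weight = 7.

7


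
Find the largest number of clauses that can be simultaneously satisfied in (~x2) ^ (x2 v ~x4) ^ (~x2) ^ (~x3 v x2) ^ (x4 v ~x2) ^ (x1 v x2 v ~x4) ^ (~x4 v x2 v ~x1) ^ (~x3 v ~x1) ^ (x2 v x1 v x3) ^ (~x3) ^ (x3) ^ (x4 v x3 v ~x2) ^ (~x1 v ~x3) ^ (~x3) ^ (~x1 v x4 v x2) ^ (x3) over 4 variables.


Enumerate all 16 truth assignments.
For each, count how many of the 16 clauses are satisfied.
The formula is not fully satisfiable, so the maximum is below 16.
Maximum simultaneously satisfiable clauses = 13.

13


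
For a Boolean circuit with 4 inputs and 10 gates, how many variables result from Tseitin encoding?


The Tseitin transformation introduces one auxiliary variable per gate.
Total variables = inputs + gates = 4 + 10 = 14.

14


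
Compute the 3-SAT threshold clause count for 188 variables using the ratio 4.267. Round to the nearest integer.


The 3-SAT phase transition occurs at approximately 4.267 clauses per variable.
m = 4.267 * 188 = 802.196.
Rounded to nearest integer: 802.

802


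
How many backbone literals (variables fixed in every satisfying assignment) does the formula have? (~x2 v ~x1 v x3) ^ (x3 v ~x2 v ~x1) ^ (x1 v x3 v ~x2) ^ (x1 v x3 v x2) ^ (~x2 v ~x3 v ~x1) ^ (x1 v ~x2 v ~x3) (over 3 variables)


Find all satisfying assignments: 3 model(s).
Check which variables have the same value in every model.
Fixed variables: x2=F.
Backbone size = 1.

1


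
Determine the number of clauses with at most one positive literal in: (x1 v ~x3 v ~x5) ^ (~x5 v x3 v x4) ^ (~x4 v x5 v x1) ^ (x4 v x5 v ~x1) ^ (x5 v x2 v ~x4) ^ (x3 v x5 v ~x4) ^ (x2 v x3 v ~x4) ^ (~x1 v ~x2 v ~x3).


A Horn clause has at most one positive literal.
Clause 1: 1 positive lit(s) -> Horn
Clause 2: 2 positive lit(s) -> not Horn
Clause 3: 2 positive lit(s) -> not Horn
Clause 4: 2 positive lit(s) -> not Horn
Clause 5: 2 positive lit(s) -> not Horn
Clause 6: 2 positive lit(s) -> not Horn
Clause 7: 2 positive lit(s) -> not Horn
Clause 8: 0 positive lit(s) -> Horn
Total Horn clauses = 2.

2


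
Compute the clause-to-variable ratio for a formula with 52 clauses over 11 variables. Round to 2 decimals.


Clause-to-variable ratio = clauses / variables.
52 / 11 = 4.73.

4.73


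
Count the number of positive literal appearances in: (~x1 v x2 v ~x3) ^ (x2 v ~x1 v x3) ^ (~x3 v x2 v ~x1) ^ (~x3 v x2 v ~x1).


Scan each clause for unnegated literals.
Clause 1: 1 positive; Clause 2: 2 positive; Clause 3: 1 positive; Clause 4: 1 positive.
Total positive literal occurrences = 5.

5


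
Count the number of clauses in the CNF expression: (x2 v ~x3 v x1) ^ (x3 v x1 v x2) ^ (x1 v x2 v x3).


Each group enclosed in parentheses joined by ^ is one clause.
Counting the conjuncts: 3 clauses.

3


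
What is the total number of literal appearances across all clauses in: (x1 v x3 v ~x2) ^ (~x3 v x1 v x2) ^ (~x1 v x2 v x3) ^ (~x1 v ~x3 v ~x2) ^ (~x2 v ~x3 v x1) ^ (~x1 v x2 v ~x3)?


Clause lengths: 3, 3, 3, 3, 3, 3.
Sum = 3 + 3 + 3 + 3 + 3 + 3 = 18.

18


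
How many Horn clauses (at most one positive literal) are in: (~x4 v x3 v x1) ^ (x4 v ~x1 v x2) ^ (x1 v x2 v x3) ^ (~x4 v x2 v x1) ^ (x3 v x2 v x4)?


A Horn clause has at most one positive literal.
Clause 1: 2 positive lit(s) -> not Horn
Clause 2: 2 positive lit(s) -> not Horn
Clause 3: 3 positive lit(s) -> not Horn
Clause 4: 2 positive lit(s) -> not Horn
Clause 5: 3 positive lit(s) -> not Horn
Total Horn clauses = 0.

0


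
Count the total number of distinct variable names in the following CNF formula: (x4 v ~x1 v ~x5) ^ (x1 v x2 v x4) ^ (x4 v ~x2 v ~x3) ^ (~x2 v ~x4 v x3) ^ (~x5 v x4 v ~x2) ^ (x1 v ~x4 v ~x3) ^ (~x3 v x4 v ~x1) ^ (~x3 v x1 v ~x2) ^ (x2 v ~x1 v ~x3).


Identify each distinct variable in the formula.
Variables found: x1, x2, x3, x4, x5.
Total distinct variables = 5.

5


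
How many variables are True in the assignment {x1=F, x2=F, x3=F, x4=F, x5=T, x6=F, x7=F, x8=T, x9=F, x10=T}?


The weight is the number of variables assigned True.
True variables: x5, x8, x10.
Weight = 3.

3


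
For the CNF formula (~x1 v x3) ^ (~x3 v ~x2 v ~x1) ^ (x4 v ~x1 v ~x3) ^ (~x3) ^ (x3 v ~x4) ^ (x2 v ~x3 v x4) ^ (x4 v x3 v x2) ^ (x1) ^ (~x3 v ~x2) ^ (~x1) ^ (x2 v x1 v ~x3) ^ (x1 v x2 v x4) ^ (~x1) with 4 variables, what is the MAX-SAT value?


Enumerate all 16 truth assignments.
For each, count how many of the 13 clauses are satisfied.
The formula is not fully satisfiable, so the maximum is below 13.
Maximum simultaneously satisfiable clauses = 12.

12


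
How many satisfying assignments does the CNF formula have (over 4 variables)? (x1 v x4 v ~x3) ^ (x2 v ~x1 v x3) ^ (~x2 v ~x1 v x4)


Enumerate all 16 truth assignments over 4 variables.
Test each against every clause.
Satisfying assignments found: 10.

10


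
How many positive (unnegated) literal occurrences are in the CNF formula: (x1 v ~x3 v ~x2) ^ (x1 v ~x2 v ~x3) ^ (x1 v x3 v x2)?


Scan each clause for unnegated literals.
Clause 1: 1 positive; Clause 2: 1 positive; Clause 3: 3 positive.
Total positive literal occurrences = 5.

5


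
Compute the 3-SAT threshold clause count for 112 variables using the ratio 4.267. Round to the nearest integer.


The 3-SAT phase transition occurs at approximately 4.267 clauses per variable.
m = 4.267 * 112 = 477.904.
Rounded to nearest integer: 478.

478


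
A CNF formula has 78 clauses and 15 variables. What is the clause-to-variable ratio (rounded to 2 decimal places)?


Clause-to-variable ratio = clauses / variables.
78 / 15 = 5.2.

5.2


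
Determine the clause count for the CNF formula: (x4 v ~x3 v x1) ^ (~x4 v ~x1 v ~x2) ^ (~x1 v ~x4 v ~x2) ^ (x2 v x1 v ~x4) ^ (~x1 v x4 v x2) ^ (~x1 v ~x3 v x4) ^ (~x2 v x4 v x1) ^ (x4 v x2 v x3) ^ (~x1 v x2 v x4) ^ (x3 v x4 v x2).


Each group enclosed in parentheses joined by ^ is one clause.
Counting the conjuncts: 10 clauses.

10


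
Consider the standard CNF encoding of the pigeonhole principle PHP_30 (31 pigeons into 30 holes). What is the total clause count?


The PHP encoding has two parts:
1) At-least-one-hole clauses: 31 (one per pigeon, each with 30 literals).
2) At-most-one-pigeon-per-hole clauses: 30 holes * C(31,2) = 30 * 465 = 13950.
Total clauses = 31 + 13950 = 13981.

13981


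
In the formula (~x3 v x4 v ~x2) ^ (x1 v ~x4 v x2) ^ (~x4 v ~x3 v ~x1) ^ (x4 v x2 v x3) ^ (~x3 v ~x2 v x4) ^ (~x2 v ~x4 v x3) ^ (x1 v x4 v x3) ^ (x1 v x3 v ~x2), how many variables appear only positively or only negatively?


A pure literal appears in only one polarity across all clauses.
No pure literals found.
Count = 0.

0


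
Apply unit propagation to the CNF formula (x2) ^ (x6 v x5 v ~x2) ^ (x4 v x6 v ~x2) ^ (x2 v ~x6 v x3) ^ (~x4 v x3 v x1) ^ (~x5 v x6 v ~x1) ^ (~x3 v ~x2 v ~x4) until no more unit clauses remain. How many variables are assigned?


Unit propagation repeatedly assigns the literal in any unit clause, then simplifies.
Assignments in order: x2 = T.
No further unit clauses remain.
Total variables assigned = 1.

1


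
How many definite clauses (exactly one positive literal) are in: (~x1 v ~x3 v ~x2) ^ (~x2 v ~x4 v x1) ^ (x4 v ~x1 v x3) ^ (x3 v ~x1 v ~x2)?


A definite clause has exactly one positive literal.
Clause 1: 0 positive -> not definite
Clause 2: 1 positive -> definite
Clause 3: 2 positive -> not definite
Clause 4: 1 positive -> definite
Definite clause count = 2.

2


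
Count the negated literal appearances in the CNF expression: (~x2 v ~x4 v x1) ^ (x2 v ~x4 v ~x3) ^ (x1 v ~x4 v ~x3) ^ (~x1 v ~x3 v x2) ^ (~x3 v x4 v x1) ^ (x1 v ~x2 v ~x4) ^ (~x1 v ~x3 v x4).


Scan each clause for negated literals.
Clause 1: 2 negative; Clause 2: 2 negative; Clause 3: 2 negative; Clause 4: 2 negative; Clause 5: 1 negative; Clause 6: 2 negative; Clause 7: 2 negative.
Total negative literal occurrences = 13.

13


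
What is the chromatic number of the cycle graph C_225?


An odd cycle cannot be 2-colored: alternating two colors around the cycle returns to the start with a conflict.
Since 225 is odd, three colors are required (and three suffice).
Chromatic number = 3.

3


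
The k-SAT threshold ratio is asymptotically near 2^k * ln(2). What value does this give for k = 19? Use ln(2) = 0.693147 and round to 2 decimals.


Using the asymptotic formula: threshold ~ 2^k * ln(2).
2^19 = 524288.
524288 * 0.693147 = 363408.65.

363408.65


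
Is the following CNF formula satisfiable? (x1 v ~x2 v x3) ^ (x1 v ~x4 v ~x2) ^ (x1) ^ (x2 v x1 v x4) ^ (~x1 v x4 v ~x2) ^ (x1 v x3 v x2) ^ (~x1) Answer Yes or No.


Check all 16 possible truth assignments.
Number of satisfying assignments found: 0.
The formula is unsatisfiable.

No


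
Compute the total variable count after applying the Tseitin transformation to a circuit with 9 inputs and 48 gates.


The Tseitin transformation introduces one auxiliary variable per gate.
Total variables = inputs + gates = 9 + 48 = 57.

57


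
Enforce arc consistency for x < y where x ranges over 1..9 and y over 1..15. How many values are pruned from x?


For the constraint x < y, x needs a supporting value in y's domain.
x can be at most 14 (one less than y's maximum).
Valid x values from domain: 9 out of 9.
Pruned = 9 - 9 = 0.

0


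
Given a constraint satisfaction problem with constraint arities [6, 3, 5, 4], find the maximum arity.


The arities are: 6, 3, 5, 4.
Scan for the maximum value.
Maximum arity = 6.

6


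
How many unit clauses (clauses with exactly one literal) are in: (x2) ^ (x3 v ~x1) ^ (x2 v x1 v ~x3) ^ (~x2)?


A unit clause contains exactly one literal.
Unit clauses found: (x2), (~x2).
Count = 2.

2


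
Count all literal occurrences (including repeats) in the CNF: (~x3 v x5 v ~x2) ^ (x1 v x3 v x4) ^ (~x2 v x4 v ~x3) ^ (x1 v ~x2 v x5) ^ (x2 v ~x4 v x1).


Clause lengths: 3, 3, 3, 3, 3.
Sum = 3 + 3 + 3 + 3 + 3 = 15.

15


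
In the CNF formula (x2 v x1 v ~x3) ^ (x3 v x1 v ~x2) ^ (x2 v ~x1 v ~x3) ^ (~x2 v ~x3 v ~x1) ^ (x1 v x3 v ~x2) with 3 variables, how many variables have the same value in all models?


Find all satisfying assignments: 4 model(s).
Check which variables have the same value in every model.
No variable is fixed across all models.
Backbone size = 0.

0


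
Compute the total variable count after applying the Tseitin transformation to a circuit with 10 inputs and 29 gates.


The Tseitin transformation introduces one auxiliary variable per gate.
Total variables = inputs + gates = 10 + 29 = 39.

39


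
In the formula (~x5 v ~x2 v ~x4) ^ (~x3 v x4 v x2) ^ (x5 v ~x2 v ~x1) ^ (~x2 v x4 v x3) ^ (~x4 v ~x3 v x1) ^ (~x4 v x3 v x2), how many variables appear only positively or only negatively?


A pure literal appears in only one polarity across all clauses.
No pure literals found.
Count = 0.

0


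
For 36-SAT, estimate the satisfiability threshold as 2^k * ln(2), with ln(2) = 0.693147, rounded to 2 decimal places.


Using the asymptotic formula: threshold ~ 2^k * ln(2).
2^36 = 68719476736.
68719476736 * 0.693147 = 47632699141.13.

47632699141.13


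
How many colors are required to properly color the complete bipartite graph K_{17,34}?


K_{17,34} is bipartite by definition: the two parts are independent sets, with every edge crossing between them.
Color all vertices in one part with color 1 and all vertices in the other part with color 2.
Since the graph has at least one edge, one color does not suffice.
Chromatic number = 2.

2


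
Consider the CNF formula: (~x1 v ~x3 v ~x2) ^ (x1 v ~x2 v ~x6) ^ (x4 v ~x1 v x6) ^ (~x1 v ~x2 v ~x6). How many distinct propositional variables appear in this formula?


Identify each distinct variable in the formula.
Variables found: x1, x2, x3, x4, x6.
Total distinct variables = 5.

5


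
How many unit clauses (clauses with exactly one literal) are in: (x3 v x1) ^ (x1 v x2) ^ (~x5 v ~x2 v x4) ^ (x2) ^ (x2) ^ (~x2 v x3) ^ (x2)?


A unit clause contains exactly one literal.
Unit clauses found: (x2), (x2), (x2).
Count = 3.

3


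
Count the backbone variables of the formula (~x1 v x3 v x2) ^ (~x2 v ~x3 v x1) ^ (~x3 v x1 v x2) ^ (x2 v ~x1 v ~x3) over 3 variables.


Find all satisfying assignments: 4 model(s).
Check which variables have the same value in every model.
No variable is fixed across all models.
Backbone size = 0.

0


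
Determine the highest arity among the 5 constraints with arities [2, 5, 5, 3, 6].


The arities are: 2, 5, 5, 3, 6.
Scan for the maximum value.
Maximum arity = 6.

6


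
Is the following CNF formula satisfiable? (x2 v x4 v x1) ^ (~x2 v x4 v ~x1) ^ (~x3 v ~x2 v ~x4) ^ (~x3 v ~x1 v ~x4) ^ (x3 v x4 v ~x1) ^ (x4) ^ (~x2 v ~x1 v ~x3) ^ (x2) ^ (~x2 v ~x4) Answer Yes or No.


Check all 16 possible truth assignments.
Number of satisfying assignments found: 0.
The formula is unsatisfiable.

No


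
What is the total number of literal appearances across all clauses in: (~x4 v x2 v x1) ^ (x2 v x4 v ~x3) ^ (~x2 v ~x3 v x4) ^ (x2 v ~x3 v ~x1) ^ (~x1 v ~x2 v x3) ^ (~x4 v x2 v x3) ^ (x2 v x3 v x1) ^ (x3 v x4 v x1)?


Clause lengths: 3, 3, 3, 3, 3, 3, 3, 3.
Sum = 3 + 3 + 3 + 3 + 3 + 3 + 3 + 3 = 24.

24


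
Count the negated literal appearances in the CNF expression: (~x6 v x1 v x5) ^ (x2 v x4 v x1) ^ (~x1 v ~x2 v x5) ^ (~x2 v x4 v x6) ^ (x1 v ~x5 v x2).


Scan each clause for negated literals.
Clause 1: 1 negative; Clause 2: 0 negative; Clause 3: 2 negative; Clause 4: 1 negative; Clause 5: 1 negative.
Total negative literal occurrences = 5.

5


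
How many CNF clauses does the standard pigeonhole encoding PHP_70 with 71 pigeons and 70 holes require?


The PHP encoding has two parts:
1) At-least-one-hole clauses: 71 (one per pigeon, each with 70 literals).
2) At-most-one-pigeon-per-hole clauses: 70 holes * C(71,2) = 70 * 2485 = 173950.
Total clauses = 71 + 173950 = 174021.

174021


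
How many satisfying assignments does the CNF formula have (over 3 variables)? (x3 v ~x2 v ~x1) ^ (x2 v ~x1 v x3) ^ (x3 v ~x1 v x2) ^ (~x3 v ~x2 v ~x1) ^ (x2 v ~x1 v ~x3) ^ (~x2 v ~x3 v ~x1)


Enumerate all 8 truth assignments over 3 variables.
Test each against every clause.
Satisfying assignments found: 4.

4


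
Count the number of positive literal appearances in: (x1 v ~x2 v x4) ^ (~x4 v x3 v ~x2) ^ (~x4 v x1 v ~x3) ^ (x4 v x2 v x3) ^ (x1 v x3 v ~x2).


Scan each clause for unnegated literals.
Clause 1: 2 positive; Clause 2: 1 positive; Clause 3: 1 positive; Clause 4: 3 positive; Clause 5: 2 positive.
Total positive literal occurrences = 9.

9


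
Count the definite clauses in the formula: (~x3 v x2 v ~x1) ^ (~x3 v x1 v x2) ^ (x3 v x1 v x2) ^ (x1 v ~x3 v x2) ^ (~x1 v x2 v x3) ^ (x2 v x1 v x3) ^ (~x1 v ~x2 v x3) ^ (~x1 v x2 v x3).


A definite clause has exactly one positive literal.
Clause 1: 1 positive -> definite
Clause 2: 2 positive -> not definite
Clause 3: 3 positive -> not definite
Clause 4: 2 positive -> not definite
Clause 5: 2 positive -> not definite
Clause 6: 3 positive -> not definite
Clause 7: 1 positive -> definite
Clause 8: 2 positive -> not definite
Definite clause count = 2.

2


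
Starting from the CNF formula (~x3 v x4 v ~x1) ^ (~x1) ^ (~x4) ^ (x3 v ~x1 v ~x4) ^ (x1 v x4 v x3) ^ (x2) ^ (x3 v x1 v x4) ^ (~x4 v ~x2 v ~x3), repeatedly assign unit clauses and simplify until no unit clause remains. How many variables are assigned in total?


Unit propagation repeatedly assigns the literal in any unit clause, then simplifies.
Assignments in order: x1 = F, x4 = F, x3 = T, x2 = T.
No further unit clauses remain.
Total variables assigned = 4.

4


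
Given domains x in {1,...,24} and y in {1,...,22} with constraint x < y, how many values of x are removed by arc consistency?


For the constraint x < y, x needs a supporting value in y's domain.
x can be at most 21 (one less than y's maximum).
Valid x values from domain: 21 out of 24.
Pruned = 24 - 21 = 3.

3


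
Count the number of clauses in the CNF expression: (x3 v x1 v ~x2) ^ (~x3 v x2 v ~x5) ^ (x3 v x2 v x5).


Each group enclosed in parentheses joined by ^ is one clause.
Counting the conjuncts: 3 clauses.

3


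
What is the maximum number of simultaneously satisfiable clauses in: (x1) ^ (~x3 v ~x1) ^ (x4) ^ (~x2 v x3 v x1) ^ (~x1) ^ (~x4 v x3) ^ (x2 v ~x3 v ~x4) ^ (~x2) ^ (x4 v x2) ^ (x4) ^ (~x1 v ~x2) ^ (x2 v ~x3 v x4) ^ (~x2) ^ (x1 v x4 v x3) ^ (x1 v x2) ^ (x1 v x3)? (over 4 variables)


Enumerate all 16 truth assignments.
For each, count how many of the 16 clauses are satisfied.
The formula is not fully satisfiable, so the maximum is below 16.
Maximum simultaneously satisfiable clauses = 14.

14


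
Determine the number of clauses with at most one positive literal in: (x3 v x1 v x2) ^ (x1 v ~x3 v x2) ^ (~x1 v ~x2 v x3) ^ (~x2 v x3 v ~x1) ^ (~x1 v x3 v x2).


A Horn clause has at most one positive literal.
Clause 1: 3 positive lit(s) -> not Horn
Clause 2: 2 positive lit(s) -> not Horn
Clause 3: 1 positive lit(s) -> Horn
Clause 4: 1 positive lit(s) -> Horn
Clause 5: 2 positive lit(s) -> not Horn
Total Horn clauses = 2.

2


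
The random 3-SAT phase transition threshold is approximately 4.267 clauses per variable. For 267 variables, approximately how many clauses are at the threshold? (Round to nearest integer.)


The 3-SAT phase transition occurs at approximately 4.267 clauses per variable.
m = 4.267 * 267 = 1139.289.
Rounded to nearest integer: 1139.

1139


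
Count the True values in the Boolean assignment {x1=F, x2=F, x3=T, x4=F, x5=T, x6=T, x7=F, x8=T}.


The weight is the number of variables assigned True.
True variables: x3, x5, x6, x8.
Weight = 4.

4


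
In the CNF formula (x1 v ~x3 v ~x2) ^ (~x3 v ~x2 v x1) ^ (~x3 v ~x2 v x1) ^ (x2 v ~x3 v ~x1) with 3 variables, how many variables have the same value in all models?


Find all satisfying assignments: 6 model(s).
Check which variables have the same value in every model.
No variable is fixed across all models.
Backbone size = 0.

0


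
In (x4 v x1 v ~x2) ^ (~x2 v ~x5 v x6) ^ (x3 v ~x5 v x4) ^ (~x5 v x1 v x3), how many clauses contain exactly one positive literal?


A definite clause has exactly one positive literal.
Clause 1: 2 positive -> not definite
Clause 2: 1 positive -> definite
Clause 3: 2 positive -> not definite
Clause 4: 2 positive -> not definite
Definite clause count = 1.

1


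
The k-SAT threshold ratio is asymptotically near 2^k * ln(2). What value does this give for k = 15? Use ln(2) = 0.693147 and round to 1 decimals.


Using the asymptotic formula: threshold ~ 2^k * ln(2).
2^15 = 32768.
32768 * 0.693147 = 22713.0.

22713.0


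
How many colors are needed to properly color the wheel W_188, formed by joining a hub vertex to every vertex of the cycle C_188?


W_188 consists of the cycle C_188 together with a hub vertex adjacent to every cycle vertex.
The cycle C_188 needs 2 colors (even cycle -> 2).
The hub is adjacent to every cycle vertex, so it must receive a new color distinct from all of them.
Chromatic number = 2 + 1 = 3.

3


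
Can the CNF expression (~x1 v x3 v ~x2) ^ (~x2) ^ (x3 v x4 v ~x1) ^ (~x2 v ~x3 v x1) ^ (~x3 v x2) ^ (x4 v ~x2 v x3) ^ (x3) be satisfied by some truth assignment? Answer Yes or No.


Check all 16 possible truth assignments.
Number of satisfying assignments found: 0.
The formula is unsatisfiable.

No


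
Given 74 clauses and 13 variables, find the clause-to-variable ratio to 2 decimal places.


Clause-to-variable ratio = clauses / variables.
74 / 13 = 5.69.

5.69


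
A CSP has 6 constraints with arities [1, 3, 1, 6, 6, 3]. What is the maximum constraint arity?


The arities are: 1, 3, 1, 6, 6, 3.
Scan for the maximum value.
Maximum arity = 6.

6


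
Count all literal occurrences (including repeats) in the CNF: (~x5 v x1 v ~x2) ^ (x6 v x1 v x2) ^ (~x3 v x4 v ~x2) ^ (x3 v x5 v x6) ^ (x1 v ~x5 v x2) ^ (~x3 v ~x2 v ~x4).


Clause lengths: 3, 3, 3, 3, 3, 3.
Sum = 3 + 3 + 3 + 3 + 3 + 3 = 18.

18


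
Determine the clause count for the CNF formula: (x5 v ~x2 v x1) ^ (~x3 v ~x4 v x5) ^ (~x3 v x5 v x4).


Each group enclosed in parentheses joined by ^ is one clause.
Counting the conjuncts: 3 clauses.

3


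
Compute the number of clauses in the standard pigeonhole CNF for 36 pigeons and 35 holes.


The PHP encoding has two parts:
1) At-least-one-hole clauses: 36 (one per pigeon, each with 35 literals).
2) At-most-one-pigeon-per-hole clauses: 35 holes * C(36,2) = 35 * 630 = 22050.
Total clauses = 36 + 22050 = 22086.

22086


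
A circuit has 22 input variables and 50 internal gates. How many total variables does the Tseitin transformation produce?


The Tseitin transformation introduces one auxiliary variable per gate.
Total variables = inputs + gates = 22 + 50 = 72.

72


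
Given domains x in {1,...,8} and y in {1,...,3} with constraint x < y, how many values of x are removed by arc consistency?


For the constraint x < y, x needs a supporting value in y's domain.
x can be at most 2 (one less than y's maximum).
Valid x values from domain: 2 out of 8.
Pruned = 8 - 2 = 6.

6


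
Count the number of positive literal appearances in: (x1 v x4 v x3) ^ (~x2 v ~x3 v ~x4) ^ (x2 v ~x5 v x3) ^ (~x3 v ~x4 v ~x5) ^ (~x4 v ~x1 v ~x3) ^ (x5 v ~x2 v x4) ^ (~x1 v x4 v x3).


Scan each clause for unnegated literals.
Clause 1: 3 positive; Clause 2: 0 positive; Clause 3: 2 positive; Clause 4: 0 positive; Clause 5: 0 positive; Clause 6: 2 positive; Clause 7: 2 positive.
Total positive literal occurrences = 9.

9


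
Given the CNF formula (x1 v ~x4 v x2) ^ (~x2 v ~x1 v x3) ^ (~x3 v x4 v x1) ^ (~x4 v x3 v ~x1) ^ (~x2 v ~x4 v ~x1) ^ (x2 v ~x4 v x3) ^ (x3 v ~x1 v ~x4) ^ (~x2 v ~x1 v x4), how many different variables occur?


Identify each distinct variable in the formula.
Variables found: x1, x2, x3, x4.
Total distinct variables = 4.

4


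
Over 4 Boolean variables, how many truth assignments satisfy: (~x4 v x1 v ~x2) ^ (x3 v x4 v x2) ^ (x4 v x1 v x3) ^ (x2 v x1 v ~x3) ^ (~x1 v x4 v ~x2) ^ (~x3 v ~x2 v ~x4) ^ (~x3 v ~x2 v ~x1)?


Enumerate all 16 truth assignments over 4 variables.
Test each against every clause.
Satisfying assignments found: 6.

6


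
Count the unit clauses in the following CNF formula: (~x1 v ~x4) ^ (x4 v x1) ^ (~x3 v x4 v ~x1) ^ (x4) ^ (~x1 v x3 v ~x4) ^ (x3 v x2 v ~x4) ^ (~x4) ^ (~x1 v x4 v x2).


A unit clause contains exactly one literal.
Unit clauses found: (x4), (~x4).
Count = 2.

2


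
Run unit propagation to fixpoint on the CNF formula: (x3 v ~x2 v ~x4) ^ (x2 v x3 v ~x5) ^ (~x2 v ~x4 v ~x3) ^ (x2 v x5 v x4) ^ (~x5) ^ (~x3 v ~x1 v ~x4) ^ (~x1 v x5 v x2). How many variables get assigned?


Unit propagation repeatedly assigns the literal in any unit clause, then simplifies.
Assignments in order: x5 = F.
No further unit clauses remain.
Total variables assigned = 1.

1


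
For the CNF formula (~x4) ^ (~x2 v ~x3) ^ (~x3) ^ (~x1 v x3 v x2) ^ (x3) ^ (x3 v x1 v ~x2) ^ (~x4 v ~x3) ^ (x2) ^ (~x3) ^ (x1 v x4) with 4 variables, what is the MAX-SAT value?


Enumerate all 16 truth assignments.
For each, count how many of the 10 clauses are satisfied.
The formula is not fully satisfiable, so the maximum is below 10.
Maximum simultaneously satisfiable clauses = 9.

9


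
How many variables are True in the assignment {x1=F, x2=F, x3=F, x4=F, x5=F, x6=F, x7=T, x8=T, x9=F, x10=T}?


The weight is the number of variables assigned True.
True variables: x7, x8, x10.
Weight = 3.

3


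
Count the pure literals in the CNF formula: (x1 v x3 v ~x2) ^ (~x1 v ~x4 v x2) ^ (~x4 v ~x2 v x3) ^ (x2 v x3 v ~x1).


A pure literal appears in only one polarity across all clauses.
Pure literals: x3 (positive only), x4 (negative only).
Count = 2.

2


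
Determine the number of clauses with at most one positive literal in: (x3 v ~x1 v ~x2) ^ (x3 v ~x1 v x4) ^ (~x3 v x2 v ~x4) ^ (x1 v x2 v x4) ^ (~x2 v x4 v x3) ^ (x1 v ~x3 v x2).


A Horn clause has at most one positive literal.
Clause 1: 1 positive lit(s) -> Horn
Clause 2: 2 positive lit(s) -> not Horn
Clause 3: 1 positive lit(s) -> Horn
Clause 4: 3 positive lit(s) -> not Horn
Clause 5: 2 positive lit(s) -> not Horn
Clause 6: 2 positive lit(s) -> not Horn
Total Horn clauses = 2.

2


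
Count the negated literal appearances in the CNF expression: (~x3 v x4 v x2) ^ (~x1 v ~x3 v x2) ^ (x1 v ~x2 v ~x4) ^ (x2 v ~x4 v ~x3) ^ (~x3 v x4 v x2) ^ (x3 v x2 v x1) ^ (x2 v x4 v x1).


Scan each clause for negated literals.
Clause 1: 1 negative; Clause 2: 2 negative; Clause 3: 2 negative; Clause 4: 2 negative; Clause 5: 1 negative; Clause 6: 0 negative; Clause 7: 0 negative.
Total negative literal occurrences = 8.

8


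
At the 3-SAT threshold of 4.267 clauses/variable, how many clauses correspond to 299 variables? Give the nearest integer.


The 3-SAT phase transition occurs at approximately 4.267 clauses per variable.
m = 4.267 * 299 = 1275.833.
Rounded to nearest integer: 1276.

1276


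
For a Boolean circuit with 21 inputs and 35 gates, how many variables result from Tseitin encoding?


The Tseitin transformation introduces one auxiliary variable per gate.
Total variables = inputs + gates = 21 + 35 = 56.

56


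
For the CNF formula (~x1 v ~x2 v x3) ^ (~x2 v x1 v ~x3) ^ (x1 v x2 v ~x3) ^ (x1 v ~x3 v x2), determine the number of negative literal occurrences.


Scan each clause for negated literals.
Clause 1: 2 negative; Clause 2: 2 negative; Clause 3: 1 negative; Clause 4: 1 negative.
Total negative literal occurrences = 6.

6


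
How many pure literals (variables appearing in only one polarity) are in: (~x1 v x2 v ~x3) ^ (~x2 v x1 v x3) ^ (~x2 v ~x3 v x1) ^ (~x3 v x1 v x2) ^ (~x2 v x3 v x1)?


A pure literal appears in only one polarity across all clauses.
No pure literals found.
Count = 0.

0


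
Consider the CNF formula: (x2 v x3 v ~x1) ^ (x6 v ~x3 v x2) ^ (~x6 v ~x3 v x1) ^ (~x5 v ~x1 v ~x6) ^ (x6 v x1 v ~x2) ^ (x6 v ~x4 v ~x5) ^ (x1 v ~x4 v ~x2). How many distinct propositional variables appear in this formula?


Identify each distinct variable in the formula.
Variables found: x1, x2, x3, x4, x5, x6.
Total distinct variables = 6.

6


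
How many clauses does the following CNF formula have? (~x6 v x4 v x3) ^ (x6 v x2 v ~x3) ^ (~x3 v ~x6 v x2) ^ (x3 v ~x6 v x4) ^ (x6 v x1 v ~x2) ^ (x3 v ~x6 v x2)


Each group enclosed in parentheses joined by ^ is one clause.
Counting the conjuncts: 6 clauses.

6


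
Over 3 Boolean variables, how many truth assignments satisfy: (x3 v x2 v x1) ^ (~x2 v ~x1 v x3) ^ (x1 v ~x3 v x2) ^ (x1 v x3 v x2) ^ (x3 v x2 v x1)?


Enumerate all 8 truth assignments over 3 variables.
Test each against every clause.
Satisfying assignments found: 5.

5


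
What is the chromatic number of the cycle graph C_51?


An odd cycle cannot be 2-colored: alternating two colors around the cycle returns to the start with a conflict.
Since 51 is odd, three colors are required (and three suffice).
Chromatic number = 3.

3


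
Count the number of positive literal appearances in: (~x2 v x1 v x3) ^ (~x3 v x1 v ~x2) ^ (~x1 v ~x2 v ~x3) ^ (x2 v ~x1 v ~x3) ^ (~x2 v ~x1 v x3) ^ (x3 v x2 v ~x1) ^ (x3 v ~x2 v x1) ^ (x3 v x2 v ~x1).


Scan each clause for unnegated literals.
Clause 1: 2 positive; Clause 2: 1 positive; Clause 3: 0 positive; Clause 4: 1 positive; Clause 5: 1 positive; Clause 6: 2 positive; Clause 7: 2 positive; Clause 8: 2 positive.
Total positive literal occurrences = 11.

11


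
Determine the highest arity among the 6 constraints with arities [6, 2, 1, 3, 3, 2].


The arities are: 6, 2, 1, 3, 3, 2.
Scan for the maximum value.
Maximum arity = 6.

6


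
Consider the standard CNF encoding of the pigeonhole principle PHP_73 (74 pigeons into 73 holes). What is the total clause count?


The PHP encoding has two parts:
1) At-least-one-hole clauses: 74 (one per pigeon, each with 73 literals).
2) At-most-one-pigeon-per-hole clauses: 73 holes * C(74,2) = 73 * 2701 = 197173.
Total clauses = 74 + 197173 = 197247.

197247


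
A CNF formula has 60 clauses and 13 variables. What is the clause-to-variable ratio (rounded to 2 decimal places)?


Clause-to-variable ratio = clauses / variables.
60 / 13 = 4.62.

4.62


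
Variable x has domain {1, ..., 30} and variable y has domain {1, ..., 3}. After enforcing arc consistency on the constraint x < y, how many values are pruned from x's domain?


For the constraint x < y, x needs a supporting value in y's domain.
x can be at most 2 (one less than y's maximum).
Valid x values from domain: 2 out of 30.
Pruned = 30 - 2 = 28.

28


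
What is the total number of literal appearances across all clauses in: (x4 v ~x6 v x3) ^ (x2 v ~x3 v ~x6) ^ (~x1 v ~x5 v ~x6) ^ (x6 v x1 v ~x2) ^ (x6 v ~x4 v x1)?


Clause lengths: 3, 3, 3, 3, 3.
Sum = 3 + 3 + 3 + 3 + 3 = 15.

15


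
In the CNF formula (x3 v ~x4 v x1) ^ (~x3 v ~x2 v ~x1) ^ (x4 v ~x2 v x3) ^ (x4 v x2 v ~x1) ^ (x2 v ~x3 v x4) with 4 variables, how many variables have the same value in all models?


Find all satisfying assignments: 7 model(s).
Check which variables have the same value in every model.
No variable is fixed across all models.
Backbone size = 0.

0


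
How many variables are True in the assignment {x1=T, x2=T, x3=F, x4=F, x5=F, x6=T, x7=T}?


The weight is the number of variables assigned True.
True variables: x1, x2, x6, x7.
Weight = 4.

4


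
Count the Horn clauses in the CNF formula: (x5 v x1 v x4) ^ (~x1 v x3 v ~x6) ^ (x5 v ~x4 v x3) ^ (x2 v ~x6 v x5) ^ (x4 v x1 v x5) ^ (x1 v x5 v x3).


A Horn clause has at most one positive literal.
Clause 1: 3 positive lit(s) -> not Horn
Clause 2: 1 positive lit(s) -> Horn
Clause 3: 2 positive lit(s) -> not Horn
Clause 4: 2 positive lit(s) -> not Horn
Clause 5: 3 positive lit(s) -> not Horn
Clause 6: 3 positive lit(s) -> not Horn
Total Horn clauses = 1.

1


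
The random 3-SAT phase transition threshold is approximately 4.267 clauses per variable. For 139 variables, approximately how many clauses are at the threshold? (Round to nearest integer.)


The 3-SAT phase transition occurs at approximately 4.267 clauses per variable.
m = 4.267 * 139 = 593.113.
Rounded to nearest integer: 593.

593


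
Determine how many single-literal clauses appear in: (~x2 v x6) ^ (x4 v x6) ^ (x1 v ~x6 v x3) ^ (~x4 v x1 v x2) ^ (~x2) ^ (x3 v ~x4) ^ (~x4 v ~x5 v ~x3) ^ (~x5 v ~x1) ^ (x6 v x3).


A unit clause contains exactly one literal.
Unit clauses found: (~x2).
Count = 1.

1


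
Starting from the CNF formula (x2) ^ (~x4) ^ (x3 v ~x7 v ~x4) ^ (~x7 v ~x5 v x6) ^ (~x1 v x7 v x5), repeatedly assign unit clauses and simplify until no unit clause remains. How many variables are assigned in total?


Unit propagation repeatedly assigns the literal in any unit clause, then simplifies.
Assignments in order: x2 = T, x4 = F.
No further unit clauses remain.
Total variables assigned = 2.

2


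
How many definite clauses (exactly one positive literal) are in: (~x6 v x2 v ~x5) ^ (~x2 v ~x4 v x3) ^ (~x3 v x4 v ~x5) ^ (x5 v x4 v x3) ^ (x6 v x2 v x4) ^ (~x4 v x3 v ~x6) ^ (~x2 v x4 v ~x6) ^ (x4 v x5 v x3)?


A definite clause has exactly one positive literal.
Clause 1: 1 positive -> definite
Clause 2: 1 positive -> definite
Clause 3: 1 positive -> definite
Clause 4: 3 positive -> not definite
Clause 5: 3 positive -> not definite
Clause 6: 1 positive -> definite
Clause 7: 1 positive -> definite
Clause 8: 3 positive -> not definite
Definite clause count = 5.

5


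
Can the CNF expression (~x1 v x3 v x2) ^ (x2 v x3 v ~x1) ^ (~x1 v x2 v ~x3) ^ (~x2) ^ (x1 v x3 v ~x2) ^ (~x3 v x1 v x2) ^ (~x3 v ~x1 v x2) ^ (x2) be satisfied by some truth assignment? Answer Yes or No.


Check all 8 possible truth assignments.
Number of satisfying assignments found: 0.
The formula is unsatisfiable.

No


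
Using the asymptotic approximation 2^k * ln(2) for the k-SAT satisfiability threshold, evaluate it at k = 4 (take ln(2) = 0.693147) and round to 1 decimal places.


Using the asymptotic formula: threshold ~ 2^k * ln(2).
2^4 = 16.
16 * 0.693147 = 11.1.

11.1


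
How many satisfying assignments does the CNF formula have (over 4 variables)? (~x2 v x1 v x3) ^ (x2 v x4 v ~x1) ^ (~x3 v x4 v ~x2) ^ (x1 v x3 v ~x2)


Enumerate all 16 truth assignments over 4 variables.
Test each against every clause.
Satisfying assignments found: 10.

10


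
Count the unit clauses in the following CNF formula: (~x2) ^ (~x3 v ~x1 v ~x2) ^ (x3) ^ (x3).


A unit clause contains exactly one literal.
Unit clauses found: (~x2), (x3), (x3).
Count = 3.

3


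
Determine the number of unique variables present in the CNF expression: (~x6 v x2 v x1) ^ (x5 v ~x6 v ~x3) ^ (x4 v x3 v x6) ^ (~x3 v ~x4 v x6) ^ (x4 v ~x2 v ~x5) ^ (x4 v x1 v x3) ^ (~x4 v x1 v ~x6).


Identify each distinct variable in the formula.
Variables found: x1, x2, x3, x4, x5, x6.
Total distinct variables = 6.

6


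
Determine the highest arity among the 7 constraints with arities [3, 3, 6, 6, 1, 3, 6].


The arities are: 3, 3, 6, 6, 1, 3, 6.
Scan for the maximum value.
Maximum arity = 6.

6


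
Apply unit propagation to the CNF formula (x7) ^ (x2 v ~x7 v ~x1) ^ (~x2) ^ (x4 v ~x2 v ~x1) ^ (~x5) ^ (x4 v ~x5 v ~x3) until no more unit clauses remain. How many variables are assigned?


Unit propagation repeatedly assigns the literal in any unit clause, then simplifies.
Assignments in order: x7 = T, x2 = F, x1 = F, x5 = F.
No further unit clauses remain.
Total variables assigned = 4.

4


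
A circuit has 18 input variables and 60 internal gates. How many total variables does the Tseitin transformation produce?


The Tseitin transformation introduces one auxiliary variable per gate.
Total variables = inputs + gates = 18 + 60 = 78.

78


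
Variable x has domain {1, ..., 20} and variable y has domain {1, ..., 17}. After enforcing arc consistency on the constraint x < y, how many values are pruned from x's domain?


For the constraint x < y, x needs a supporting value in y's domain.
x can be at most 16 (one less than y's maximum).
Valid x values from domain: 16 out of 20.
Pruned = 20 - 16 = 4.

4


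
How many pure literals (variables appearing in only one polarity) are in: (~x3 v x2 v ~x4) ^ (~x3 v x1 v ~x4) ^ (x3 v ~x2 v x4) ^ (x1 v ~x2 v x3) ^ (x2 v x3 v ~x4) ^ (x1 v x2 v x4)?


A pure literal appears in only one polarity across all clauses.
Pure literals: x1 (positive only).
Count = 1.

1


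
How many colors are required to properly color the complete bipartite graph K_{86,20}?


K_{86,20} is bipartite by definition: the two parts are independent sets, with every edge crossing between them.
Color all vertices in one part with color 1 and all vertices in the other part with color 2.
Since the graph has at least one edge, one color does not suffice.
Chromatic number = 2.

2


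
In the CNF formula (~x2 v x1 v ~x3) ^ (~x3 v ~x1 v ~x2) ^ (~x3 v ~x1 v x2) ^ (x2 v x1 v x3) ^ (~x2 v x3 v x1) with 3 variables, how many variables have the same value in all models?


Find all satisfying assignments: 3 model(s).
Check which variables have the same value in every model.
No variable is fixed across all models.
Backbone size = 0.

0


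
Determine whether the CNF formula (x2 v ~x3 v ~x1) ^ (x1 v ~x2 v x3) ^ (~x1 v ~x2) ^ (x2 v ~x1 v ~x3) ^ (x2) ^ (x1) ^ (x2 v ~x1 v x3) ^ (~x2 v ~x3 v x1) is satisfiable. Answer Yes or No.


Check all 8 possible truth assignments.
Number of satisfying assignments found: 0.
The formula is unsatisfiable.

No


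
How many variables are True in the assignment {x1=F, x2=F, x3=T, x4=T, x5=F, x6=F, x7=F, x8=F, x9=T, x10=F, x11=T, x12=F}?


The weight is the number of variables assigned True.
True variables: x3, x4, x9, x11.
Weight = 4.

4


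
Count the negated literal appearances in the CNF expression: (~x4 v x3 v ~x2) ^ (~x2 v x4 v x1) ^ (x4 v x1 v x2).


Scan each clause for negated literals.
Clause 1: 2 negative; Clause 2: 1 negative; Clause 3: 0 negative.
Total negative literal occurrences = 3.

3


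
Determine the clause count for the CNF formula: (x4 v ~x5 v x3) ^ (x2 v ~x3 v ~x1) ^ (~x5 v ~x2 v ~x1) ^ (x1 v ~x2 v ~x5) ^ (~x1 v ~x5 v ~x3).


Each group enclosed in parentheses joined by ^ is one clause.
Counting the conjuncts: 5 clauses.

5


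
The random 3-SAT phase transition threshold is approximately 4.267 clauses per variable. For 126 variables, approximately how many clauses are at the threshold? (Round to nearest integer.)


The 3-SAT phase transition occurs at approximately 4.267 clauses per variable.
m = 4.267 * 126 = 537.642.
Rounded to nearest integer: 538.

538
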